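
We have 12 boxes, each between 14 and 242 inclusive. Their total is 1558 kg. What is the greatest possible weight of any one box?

242

Maximizing one value means minimizing the remaining 11.
The other 11 contribute at least 11 × 14 = 154, leaving at most 1558 − 154 = 1404.
But each box is capped at 242, so the maximum is 242.
Achievable: one at 242 and the other 11 totalling 1316, which fits since 11 × 14 ≤ 1316 ≤ 11 × 242.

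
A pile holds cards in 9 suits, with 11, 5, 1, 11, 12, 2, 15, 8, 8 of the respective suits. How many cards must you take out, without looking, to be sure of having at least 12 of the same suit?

69

In the worst case you take as many as possible of each suit without reaching 12: 11 + 5 + 1 + 11 + 11 + 2 + 11 + 8 + 8 = 68.
The next one must give 12 of some suit, so 68 + 1 = 69.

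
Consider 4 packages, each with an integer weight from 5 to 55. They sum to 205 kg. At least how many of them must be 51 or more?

Each value short of 51 is at most 50, costing at least 55 − 50 = 5 against the maximum total of 220.
We can afford to lose at most 220 − 205 = 15, so at most ⌊15/5⌋ = 3 fall short, and at least 1 are ≥ 51.
Exactly 1 works: 1 value at 55 and 3 at 50 total 205.

1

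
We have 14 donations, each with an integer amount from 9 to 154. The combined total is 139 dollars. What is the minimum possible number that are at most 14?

12

If only k of them are at most 14, the other 14 − k are at least 15, so the total is at least (14 − k)·15 + k·9.
This is ≤ 139, so (14 − k)·15 + 9k ≤ 139, which gives k ≥ 12.
Exactly 12 works: 12 values at 9 and 2 at 15 total 138; raise one of the low values by 1 (still ≤ 14) to hit 139.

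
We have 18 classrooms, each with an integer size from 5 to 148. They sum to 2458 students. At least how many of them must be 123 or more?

11

Each value short of 123 is at most 122, costing at least 148 − 122 = 26 against the maximum total of 2664.
We can afford to lose at most 2664 − 2458 = 206, so at most ⌊206/26⌋ = 7 fall short, and at least 11 are ≥ 123.
Exactly 11 works: 11 values at 148 and 7 at 122 total 2482; lower one of the high values by 24 (still ≥ 123) to hit 2458.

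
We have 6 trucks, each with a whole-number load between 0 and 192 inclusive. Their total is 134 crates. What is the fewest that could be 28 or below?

2

Each value above 28 is at least 29, contributing at least 29 − 0 = 29 above the floor 0.
The sum exceeds the floor total 0 by 134, so at most ⌊134/29⌋ = 4 exceed 28, and at least 2 are ≤ 28.
Exactly 2 works: 2 values at 0 and 4 at 29 total 116; raise one of the low values by 18 (still ≤ 28) to hit 134.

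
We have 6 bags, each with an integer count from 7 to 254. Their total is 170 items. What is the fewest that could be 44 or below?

3

If only k of them are at most 44, the other 6 − k are at least 45, so the total is at least (6 − k)·45 + k·7.
This is ≤ 170, so (6 − k)·45 + 7k ≤ 170, which gives k ≥ 3.
Exactly 3 works: 3 values at 7 and 3 at 45 total 156; raise one of the low values by 14 (still ≤ 44) to hit 170.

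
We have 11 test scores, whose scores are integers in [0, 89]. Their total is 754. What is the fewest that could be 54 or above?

Suppose at most 11 − j of them reach 54; then j values are ≤ 53 and the rest ≤ 89.
The total is then ≤ 53·j + 89·(11 − j) = 979 − 36j. For this to be ≥ 754 we need j ≤ 6, so at least 11 − 6 = 5 must reach 54.
Exactly 5 works: 5 values at 89 and 6 at 53 total 763; lower one of the high values by 9 (still ≥ 54) to hit 754.

5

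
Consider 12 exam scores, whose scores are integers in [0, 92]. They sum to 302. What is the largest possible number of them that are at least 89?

3

Suppose k of them are at least 89. Those contribute at least 89 each and the other 12 − k at least 0 each.
So the total is at least 89k + 0(12 − k) = 0 + 89k. This must be ≤ 302, giving k ≤ 3.
k = 3 is achieved by 3 values at 89 and 9 at 0, total 267; add 35 to one value (staying below 89) to reach 302.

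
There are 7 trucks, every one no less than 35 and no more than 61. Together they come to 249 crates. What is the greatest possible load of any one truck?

To make one truck as large as possible, make the other 6 as small as possible.
The other 6 contribute at least 6 × 35 = 210, leaving at most 249 − 210 = 39.
Since 39 ≤ 61, this is achievable: one at 39 and 6 at 35.

39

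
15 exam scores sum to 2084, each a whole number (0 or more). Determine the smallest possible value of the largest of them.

The 15 values sum to 2084, so their maximum is at least ⌈2084/15⌉ = 139.
Taking 1 copy of 138 and 14 copies of 139 gives exactly 2084, so 139 is attained.

139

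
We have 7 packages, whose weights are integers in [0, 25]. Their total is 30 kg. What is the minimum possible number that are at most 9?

4

Each value above 9 is at least 10, contributing at least 10 − 0 = 10 above the floor 0.
The sum exceeds the floor total 0 by 30, so at most ⌊30/10⌋ = 3 exceed 9, and at least 4 are ≤ 9.
Exactly 4 works: 4 values at 0 and 3 at 10 total 30.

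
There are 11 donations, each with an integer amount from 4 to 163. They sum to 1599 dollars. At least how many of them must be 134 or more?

Suppose at most 11 − j of them reach 134; then j values are ≤ 133 and the rest ≤ 163.
The total is then ≤ 133·j + 163·(11 − j) = 1793 − 30j. For this to be ≥ 1599 we need j ≤ 6, so at least 11 − 6 = 5 must reach 134.
Exactly 5 works: 5 values at 163 and 6 at 133 total 1613; lower one of the high values by 14 (still ≥ 134) to hit 1599.

5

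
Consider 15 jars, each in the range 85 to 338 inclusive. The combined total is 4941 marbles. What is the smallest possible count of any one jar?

209

Minimizing one value means maximizing the remaining 14.
The other 14 contribute at most 14 × 338 = 4732, leaving at least 4941 − 4732 = 209.
Since 209 ≥ 85, this is achievable: one at 209 and 14 at 338.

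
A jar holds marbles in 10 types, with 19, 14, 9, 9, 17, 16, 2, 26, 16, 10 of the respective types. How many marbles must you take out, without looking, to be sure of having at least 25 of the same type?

137

In the worst case you take as many as possible of each type without reaching 25: 19 + 14 + 9 + 9 + 17 + 16 + 2 + 24 + 16 + 10 = 136.
The next one must give 25 of some type, so 136 + 1 = 137.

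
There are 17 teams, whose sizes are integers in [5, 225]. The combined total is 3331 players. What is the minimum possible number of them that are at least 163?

Suppose at most 17 − j of them reach 163; then j values are ≤ 162 and the rest ≤ 225.
The total is then ≤ 162·j + 225·(17 − j) = 3825 − 63j. For this to be ≥ 3331 we need j ≤ 7, so at least 17 − 7 = 10 must reach 163.
Exactly 10 works: 10 values at 225 and 7 at 162 total 3384; lower one of the high values by 53 (still ≥ 163) to hit 3331.

10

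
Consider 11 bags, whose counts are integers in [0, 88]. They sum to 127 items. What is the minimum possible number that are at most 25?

7

Each value above 25 is at least 26, contributing at least 26 − 0 = 26 above the floor 0.
The sum exceeds the floor total 0 by 127, so at most ⌊127/26⌋ = 4 exceed 25, and at least 7 are ≤ 25.
Exactly 7 works: 7 values at 0 and 4 at 26 total 104; raise one of the low values by 23 (still ≤ 25) to hit 127.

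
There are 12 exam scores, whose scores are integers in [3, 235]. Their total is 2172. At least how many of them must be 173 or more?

2

If only k of them are at least 173, the other 12 − k are at most 172, so the total is at most k·235 + (12 − k)·172.
This must reach 2172, so k·235 + (12 − k)·172 ≥ 2172, giving k ≥ 2.
Exactly 2 works: 2 values at 235 and 10 at 172 total 2190; lower one of the high values by 18 (still ≥ 173) to hit 2172.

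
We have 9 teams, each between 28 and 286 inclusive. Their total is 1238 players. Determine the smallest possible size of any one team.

28

Minimizing one value means maximizing the remaining 8.
The other 8 can take up 8 × 286 = 2288 ≥ 1238 − 28, so one team can sit at its floor of 28.
Achievable: one at 28 and the other 8 totalling 1210, which fits since 8 × 28 ≤ 1210 ≤ 8 × 286.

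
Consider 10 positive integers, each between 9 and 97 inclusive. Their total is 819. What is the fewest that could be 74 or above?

4

If only k of them are at least 74, the other 10 − k are at most 73, so the total is at most k·97 + (10 − k)·73.
This must reach 819, so k·97 + (10 − k)·73 ≥ 819, giving k ≥ 4.
Exactly 4 works: 4 values at 97 and 6 at 73 total 826; lower one of the high values by 7 (still ≥ 74) to hit 819.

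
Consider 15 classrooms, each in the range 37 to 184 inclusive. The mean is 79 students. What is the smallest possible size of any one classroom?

37

Minimizing one value means maximizing the remaining 14.
The total is 15 × 79 = 1185.
The other 14 can take up 14 × 184 = 2576 ≥ 1185 − 37, so one classroom can sit at its floor of 37.
Achievable: one at 37 and the other 14 totalling 1148, which fits since 14 × 37 ≤ 1148 ≤ 14 × 184.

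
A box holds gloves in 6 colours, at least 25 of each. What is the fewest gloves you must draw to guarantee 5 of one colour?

25

You could draw 4 of every colour without reaching 5 of any — 24 in all.
One more forces 5 of some colour, so 24 + 1 = 25.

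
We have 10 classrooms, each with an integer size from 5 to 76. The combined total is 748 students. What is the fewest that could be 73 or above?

Each value short of 73 is at most 72, costing at least 76 − 72 = 4 against the maximum total of 760.
We can afford to lose at most 760 − 748 = 12, so at most ⌊12/4⌋ = 3 fall short, and at least 7 are ≥ 73.
Exactly 7 works: 7 values at 76 and 3 at 72 total 748.

7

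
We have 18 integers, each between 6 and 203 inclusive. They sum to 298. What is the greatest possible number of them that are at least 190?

1

Suppose k of them are at least 190. Those contribute at least 190 each and the other 18 − k at least 6 each.
So the total is at least 190k + 6(18 − k) = 108 + 184k. This must be ≤ 298, giving k ≤ 1.
k = 1 is achieved by 1 value at 190 and 17 at 6, total 292; add 6 to one value (staying below 190) to reach 298.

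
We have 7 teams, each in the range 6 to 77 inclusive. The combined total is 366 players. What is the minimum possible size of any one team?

6

Minimizing one value means maximizing the remaining 6.
The other 6 can take up 6 × 77 = 462 ≥ 366 − 6, so one team can sit at its floor of 6.
Achievable: one at 6 and the other 6 totalling 360, which fits since 6 × 6 ≤ 360 ≤ 6 × 77.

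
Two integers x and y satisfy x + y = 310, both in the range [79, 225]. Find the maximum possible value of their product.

With x + y fixed, xy peaks when the two are closest together.
Taking x = 155 and y = 155 (both in [79, 225]) gives xy = 24025.

24025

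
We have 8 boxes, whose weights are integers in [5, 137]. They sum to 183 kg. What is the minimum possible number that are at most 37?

4

If only k of them are at most 37, the other 8 − k are at least 38, so the total is at least (8 − k)·38 + k·5.
This is ≤ 183, so (8 − k)·38 + 5k ≤ 183, which gives k ≥ 4.
Exactly 4 works: 4 values at 5 and 4 at 38 total 172; raise one of the low values by 11 (still ≤ 37) to hit 183.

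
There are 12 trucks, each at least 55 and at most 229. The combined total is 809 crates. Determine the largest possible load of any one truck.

Maximizing one value means minimizing the remaining 11.
The other 11 contribute at least 11 × 55 = 605, leaving at most 809 − 605 = 204.
Since 204 ≤ 229, this is achievable: one at 204 and 11 at 55.

204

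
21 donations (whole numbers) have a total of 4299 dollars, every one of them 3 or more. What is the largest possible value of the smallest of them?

204

If every one of the 21 were at least 205, the total would be at least 21 × 205 = 4305 > 4299.
Equality holds with 6 values of 204 and 15 values of 205.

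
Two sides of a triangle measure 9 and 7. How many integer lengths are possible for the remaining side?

The triangle inequality gives |9 − 7| < c < 9 + 7, i.e. 2 < c < 16.
So c can be any integer from 3 to 15: 13 values.

13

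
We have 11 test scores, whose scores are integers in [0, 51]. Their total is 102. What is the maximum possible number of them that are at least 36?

Suppose k of them are at least 36. Those contribute at least 36 each and the other 11 − k at least 0 each.
So the total is at least 36k + 0(11 − k) = 0 + 36k. This must be ≤ 102, giving k ≤ 2.
k = 2 is achieved by 2 values at 36 and 9 at 0, total 72; add 30 to one value (staying below 36) to reach 102.

2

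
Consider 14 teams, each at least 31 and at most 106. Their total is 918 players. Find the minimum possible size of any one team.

To make one team as small as possible, make the other 13 as large as possible.
The other 13 can take up 13 × 106 = 1378 ≥ 918 − 31, so one team can sit at its floor of 31.
Achievable: one at 31 and the other 13 totalling 887, which fits since 13 × 31 ≤ 887 ≤ 13 × 106.

31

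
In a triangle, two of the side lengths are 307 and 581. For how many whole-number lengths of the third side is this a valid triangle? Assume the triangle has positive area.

The triangle inequality gives |307 − 581| < c < 307 + 581, i.e. 274 < c < 888.
So c can be any integer from 275 to 887: 613 values.

613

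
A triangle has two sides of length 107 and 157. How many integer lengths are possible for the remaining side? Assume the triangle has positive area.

The triangle inequality gives |107 − 157| < c < 107 + 157, i.e. 50 < c < 264.
So c can be any integer from 51 to 263: 213 values.

213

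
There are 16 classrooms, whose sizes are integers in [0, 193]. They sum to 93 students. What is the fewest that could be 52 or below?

15

Each value above 52 is at least 53, contributing at least 53 − 0 = 53 above the floor 0.
The sum exceeds the floor total 0 by 93, so at most ⌊93/53⌋ = 1 exceed 52, and at least 15 are ≤ 52.
Exactly 15 works: 15 values at 0 and 1 at 53 total 53; raise one of the low values by 40 (still ≤ 52) to hit 93.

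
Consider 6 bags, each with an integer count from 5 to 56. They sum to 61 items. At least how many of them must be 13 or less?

Let j be the number exceeding 13. Then the total is ≥ 14·j + 5·(6 − j) = 30 + 9j.
So 9j ≤ 31 and j ≤ 3; hence at least 6 − 3 = 3 are ≤ 13.
Exactly 3 works: 3 values at 5 and 3 at 14 total 57; raise one of the low values by 4 (still ≤ 13) to hit 61.

3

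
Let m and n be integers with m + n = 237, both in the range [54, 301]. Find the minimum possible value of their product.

Since m + n is fixed, pushing one of them to its bound minimizes the product.
At the endpoint m = 54, n = 237 − 54 = 183, so mn = 54 × 183 = 9882.

9882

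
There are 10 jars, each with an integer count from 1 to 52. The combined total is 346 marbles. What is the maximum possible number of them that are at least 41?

With k values at 41 or above and the rest at least 1, the sum is at least 10 + 40k.
Since the sum is 346, we need 40k ≤ 336, i.e. k ≤ 8.
k = 8 is achieved by 8 values at 41 and 2 at 1, total 330; add 16 to one value (staying below 41) to reach 346.

8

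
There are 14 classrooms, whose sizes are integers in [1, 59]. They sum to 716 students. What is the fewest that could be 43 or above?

If only k of them are at least 43, the other 14 − k are at most 42, so the total is at most k·59 + (14 − k)·42.
This must reach 716, so k·59 + (14 − k)·42 ≥ 716, giving k ≥ 8.
Exactly 8 works: 8 values at 59 and 6 at 42 total 724; lower one of the high values by 8 (still ≥ 43) to hit 716.

8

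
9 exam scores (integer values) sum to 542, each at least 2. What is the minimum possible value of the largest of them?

The 9 values sum to 542, so their maximum is at least ⌈542/9⌉ = 61.
Equality holds with 2 values of 61 and 7 values of 60.

61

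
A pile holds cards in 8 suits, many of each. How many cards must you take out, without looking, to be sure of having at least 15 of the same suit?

113

In the worst case you draw 14 of each of the 8 suits: 8 × 14 = 112.
One more forces 15 of some suit, so 112 + 1 = 113.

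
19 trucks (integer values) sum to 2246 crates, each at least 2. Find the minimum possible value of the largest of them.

If every one of the 19 were at most 118, the total would be at most 19 × 118 = 2242 < 2246.
Taking 15 copies of 118 and 4 copies of 119 gives exactly 2246, so 119 is attained.

119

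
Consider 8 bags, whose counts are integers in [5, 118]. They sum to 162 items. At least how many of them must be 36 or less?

5

If only k of them are at most 36, the other 8 − k are at least 37, so the total is at least (8 − k)·37 + k·5.
This is ≤ 162, so (8 − k)·37 + 5k ≤ 162, which gives k ≥ 5.
Exactly 5 works: 5 values at 5 and 3 at 37 total 136; raise one of the low values by 26 (still ≤ 36) to hit 162.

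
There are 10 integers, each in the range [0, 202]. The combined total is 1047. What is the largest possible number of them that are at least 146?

7

With k values at 146 or above and the rest at least 0, the sum is at least 0 + 146k.
Since the sum is 1047, we need 146k ≤ 1047, i.e. k ≤ 7.
k = 7 is achieved by 7 values at 146 and 3 at 0, total 1022; add 25 to one value (staying below 146) to reach 1047.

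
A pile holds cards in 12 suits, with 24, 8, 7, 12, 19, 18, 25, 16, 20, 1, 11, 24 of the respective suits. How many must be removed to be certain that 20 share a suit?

169

In the worst case you take as many as possible of each suit without reaching 20: 19 + 8 + 7 + 12 + 19 + 18 + 19 + 16 + 19 + 1 + 11 + 19 = 168.
The next one must give 20 of some suit, so 168 + 1 = 169.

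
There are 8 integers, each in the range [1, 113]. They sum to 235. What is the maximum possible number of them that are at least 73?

With k values at 73 or above and the rest at least 1, the sum is at least 8 + 72k.
Since the sum is 235, we need 72k ≤ 227, i.e. k ≤ 3.
k = 3 is achieved by 3 values at 73 and 5 at 1, total 224; add 11 to one value (staying below 73) to reach 235.

3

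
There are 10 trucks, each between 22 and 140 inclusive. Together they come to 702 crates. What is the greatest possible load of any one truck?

140

Maximizing one value means minimizing the remaining 9.
The other 9 contribute at least 9 × 22 = 198, leaving at most 702 − 198 = 504.
But each truck is capped at 140, so the maximum is 140.
Achievable: one at 140 and the other 9 totalling 562, which fits since 9 × 22 ≤ 562 ≤ 9 × 140.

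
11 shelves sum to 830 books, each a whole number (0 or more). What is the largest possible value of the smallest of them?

75

The 11 values sum to 830, so their minimum is at most ⌊830/11⌋ = 75.
Taking 6 copies of 75 and 5 copies of 76 gives exactly 830, so 75 is attained.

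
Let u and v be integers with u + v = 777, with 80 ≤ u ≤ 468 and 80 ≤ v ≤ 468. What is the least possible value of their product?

144612

For a fixed sum, uv is smallest when u and v are as far apart as possible.
At the endpoint u = 309, v = 777 − 309 = 468, so uv = 309 × 468 = 144612.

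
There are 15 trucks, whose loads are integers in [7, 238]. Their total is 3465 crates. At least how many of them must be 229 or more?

Suppose at most 15 − j of them reach 229; then j values are ≤ 228 and the rest ≤ 238.
The total is then ≤ 228·j + 238·(15 − j) = 3570 − 10j. For this to be ≥ 3465 we need j ≤ 10, so at least 15 − 10 = 5 must reach 229.
Exactly 5 works: 5 values at 238 and 10 at 228 total 3470; lower one of the high values by 5 (still ≥ 229) to hit 3465.

5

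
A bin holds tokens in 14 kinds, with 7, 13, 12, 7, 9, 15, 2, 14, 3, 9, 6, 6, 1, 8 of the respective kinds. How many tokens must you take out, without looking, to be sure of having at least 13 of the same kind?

107

In the worst case you take as many as possible of each kind without reaching 13: 7 + 12 + 12 + 7 + 9 + 12 + 2 + 12 + 3 + 9 + 6 + 6 + 1 + 8 = 106.
The next one must give 13 of some kind, so 106 + 1 = 107.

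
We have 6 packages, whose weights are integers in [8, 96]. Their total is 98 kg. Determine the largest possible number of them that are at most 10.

Each value at 10 or below falls at least 96 − 10 = 86 short of the ceiling 96.
The ceiling total is 6 × 96 = 576, and we need 98, so at most ⌊(576 − 98)/86⌋ = 5 can be that low.
k = 5 is achieved by 5 values at 10 and 1 at 96, total 146; lower one of the 96's by 48 (still > 10) to reach 98.

5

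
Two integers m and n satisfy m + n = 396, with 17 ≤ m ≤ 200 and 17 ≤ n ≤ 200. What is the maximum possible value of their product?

mn = m(396 − m) is maximized when m is as near 396/2 as the bounds allow.
Taking m = 198 and n = 198 (both in [17, 200]) gives mn = 39204.

39204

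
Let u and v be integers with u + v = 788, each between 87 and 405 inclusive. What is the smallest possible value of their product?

Since u + v is fixed, pushing one of them to its bound minimizes the product.
At the endpoint u = 383, v = 788 − 383 = 405, so uv = 383 × 405 = 155115.

155115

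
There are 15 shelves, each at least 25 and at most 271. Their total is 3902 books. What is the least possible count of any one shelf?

To make one shelf as small as possible, make the other 14 as large as possible.
The other 14 contribute at most 14 × 271 = 3794, leaving at least 3902 − 3794 = 108.
Since 108 ≥ 25, this is achievable: one at 108 and 14 at 271.

108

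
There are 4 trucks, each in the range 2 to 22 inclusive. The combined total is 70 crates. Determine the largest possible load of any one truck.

22

To make one truck as large as possible, make the other 3 as small as possible.
The other 3 contribute at least 3 × 2 = 6, leaving at most 70 − 6 = 64.
But each truck is capped at 22, so the maximum is 22.
Achievable: one at 22 and the other 3 totalling 48, which fits since 3 × 2 ≤ 48 ≤ 3 × 22.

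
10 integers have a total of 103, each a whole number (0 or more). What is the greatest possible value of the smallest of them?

If every one of the 10 were at least 11, the total would be at least 10 × 11 = 110 > 103.
Taking 7 copies of 10 and 3 copies of 11 gives exactly 103, so 10 is attained.

10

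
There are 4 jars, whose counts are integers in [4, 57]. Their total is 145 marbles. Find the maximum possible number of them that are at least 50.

If k of the values are ≥ 50, the total is ≥ 50k + 4(4 − k).
Setting 50k + 4(4 − k) ≤ 145 gives 46k ≤ 129, so k ≤ 2.
k = 2 is achieved by 2 values at 50 and 2 at 4, total 108; add 37 to one value (staying below 50) to reach 145.

2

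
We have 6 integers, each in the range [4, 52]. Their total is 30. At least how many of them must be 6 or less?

4

Let j be the number exceeding 6. Then the total is ≥ 7·j + 4·(6 − j) = 24 + 3j.
So 3j ≤ 6 and j ≤ 2; hence at least 6 − 2 = 4 are ≤ 6.
Exactly 4 works: 4 values at 4 and 2 at 7 total 30.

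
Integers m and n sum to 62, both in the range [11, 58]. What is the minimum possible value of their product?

561

Since m + n is fixed, pushing one of them to its bound minimizes the product.
At the endpoint m = 11, n = 62 − 11 = 51, so mn = 11 × 51 = 561.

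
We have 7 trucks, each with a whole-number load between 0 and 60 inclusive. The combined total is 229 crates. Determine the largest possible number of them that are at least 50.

If k of the values are ≥ 50, the total is ≥ 50k + 0(7 − k).
Setting 50k + 0(7 − k) ≤ 229 gives 50k ≤ 229, so k ≤ 4.
k = 4 is achieved by 4 values at 50 and 3 at 0, total 200; add 29 to one value (staying below 50) to reach 229.

4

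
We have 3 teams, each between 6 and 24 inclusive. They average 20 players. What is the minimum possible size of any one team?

12

Minimizing one value means maximizing the remaining 2.
The total is 3 × 20 = 60.
The other 2 contribute at most 2 × 24 = 48, leaving at least 60 − 48 = 12.
Since 12 ≥ 6, this is achievable: one at 12 and 2 at 24.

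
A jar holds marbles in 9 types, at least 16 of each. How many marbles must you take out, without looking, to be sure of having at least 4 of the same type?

You could draw 3 of every type without reaching 4 of any — 27 in all.
One more forces 4 of some type, so 27 + 1 = 28.

28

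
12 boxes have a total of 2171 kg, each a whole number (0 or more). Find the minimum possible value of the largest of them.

181

The average is 2171/12 > 180, so not all 12 can be 180 or less; the largest is ≥ 181.
Taking 1 copy of 180 and 11 copies of 181 gives exactly 2171, so 181 is attained.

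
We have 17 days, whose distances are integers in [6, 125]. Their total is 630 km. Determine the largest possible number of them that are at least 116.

If k of the values are ≥ 116, the total is ≥ 116k + 6(17 − k).
Setting 116k + 6(17 − k) ≤ 630 gives 110k ≤ 528, so k ≤ 4.
k = 4 is achieved by 4 values at 116 and 13 at 6, total 542; add 88 to one value (staying below 116) to reach 630.

4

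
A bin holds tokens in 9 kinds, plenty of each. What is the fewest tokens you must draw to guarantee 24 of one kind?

In the worst case you draw 23 of each of the 9 kinds: 9 × 23 = 207.
One more forces 24 of some kind, so 207 + 1 = 208.

208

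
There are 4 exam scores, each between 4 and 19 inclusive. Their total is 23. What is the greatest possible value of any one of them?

11

Maximizing one value means minimizing the remaining 3.
The other 3 contribute at least 3 × 4 = 12, leaving at most 23 − 12 = 11.
Since 11 ≤ 19, this is achievable: one at 11 and 3 at 4.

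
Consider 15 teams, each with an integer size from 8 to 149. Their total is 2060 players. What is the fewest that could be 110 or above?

11

Each value short of 110 is at most 109, costing at least 149 − 109 = 40 against the maximum total of 2235.
We can afford to lose at most 2235 − 2060 = 175, so at most ⌊175/40⌋ = 4 fall short, and at least 11 are ≥ 110.
Exactly 11 works: 11 values at 149 and 4 at 109 total 2075; lower one of the high values by 15 (still ≥ 110) to hit 2060.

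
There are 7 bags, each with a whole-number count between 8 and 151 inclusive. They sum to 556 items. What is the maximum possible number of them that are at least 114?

4

If k of the values are ≥ 114, the total is ≥ 114k + 8(7 − k).
Setting 114k + 8(7 − k) ≤ 556 gives 106k ≤ 500, so k ≤ 4.
k = 4 is achieved by 4 values at 114 and 3 at 8, total 480; add 76 to one value (staying below 114) to reach 556.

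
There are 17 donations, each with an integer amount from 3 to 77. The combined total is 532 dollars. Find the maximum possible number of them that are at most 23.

Each value at 23 or below falls at least 77 − 23 = 54 short of the ceiling 77.
The ceiling total is 17 × 77 = 1309, and we need 532, so at most ⌊(1309 − 532)/54⌋ = 14 can be that low.
k = 14 is achieved by 14 values at 23 and 3 at 77, total 553; lower one of the 77's by 21 (still > 23) to reach 532.

14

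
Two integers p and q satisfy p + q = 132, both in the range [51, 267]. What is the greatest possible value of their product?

With p + q fixed, pq peaks when the two are closest together.
Taking p = 66 and q = 66 (both in [51, 267]) gives pq = 4356.

4356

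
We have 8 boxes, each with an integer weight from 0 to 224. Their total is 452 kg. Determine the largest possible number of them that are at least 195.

If k of the values are ≥ 195, the total is ≥ 195k + 0(8 − k).
Setting 195k + 0(8 − k) ≤ 452 gives 195k ≤ 452, so k ≤ 2.
k = 2 is achieved by 2 values at 195 and 6 at 0, total 390; add 62 to one value (staying below 195) to reach 452.

2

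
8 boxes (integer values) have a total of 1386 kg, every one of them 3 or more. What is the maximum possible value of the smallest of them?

173

If every one of the 8 were at least 174, the total would be at least 8 × 174 = 1392 > 1386.
Taking 6 copies of 173 and 2 copies of 174 gives exactly 1386, so 173 is attained.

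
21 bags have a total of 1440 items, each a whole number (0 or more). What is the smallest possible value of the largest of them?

69

The 21 values sum to 1440, so their maximum is at least ⌈1440/21⌉ = 69.
Equality holds with 12 values of 69 and 9 values of 68.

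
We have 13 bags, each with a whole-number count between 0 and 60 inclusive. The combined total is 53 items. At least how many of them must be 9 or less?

Let j be the number exceeding 9. Then the total is ≥ 10·j + 0·(13 − j) = 0 + 10j.
So 10j ≤ 53 and j ≤ 5; hence at least 13 − 5 = 8 are ≤ 9.
Exactly 8 works: 8 values at 0 and 5 at 10 total 50; raise one of the low values by 3 (still ≤ 9) to hit 53.

8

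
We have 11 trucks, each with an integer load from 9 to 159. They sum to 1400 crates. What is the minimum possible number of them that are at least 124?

Each value short of 124 is at most 123, costing at least 159 − 123 = 36 against the maximum total of 1749.
We can afford to lose at most 1749 − 1400 = 349, so at most ⌊349/36⌋ = 9 fall short, and at least 2 are ≥ 124.
Exactly 2 works: 2 values at 159 and 9 at 123 total 1425; lower one of the high values by 25 (still ≥ 124) to hit 1400.

2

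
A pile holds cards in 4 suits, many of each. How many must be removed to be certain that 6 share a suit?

21

You could draw 5 of every suit without reaching 6 of any — 20 in all.
One more forces 6 of some suit, so 20 + 1 = 21.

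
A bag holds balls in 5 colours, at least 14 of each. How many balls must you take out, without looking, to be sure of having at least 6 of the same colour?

26

You could draw 5 of every colour without reaching 6 of any — 25 in all.
One more forces 6 of some colour, so 25 + 1 = 26.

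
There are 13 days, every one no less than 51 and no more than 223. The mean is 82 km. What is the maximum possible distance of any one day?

Maximizing one value means minimizing the remaining 12.
The total is 13 × 82 = 1066.
The other 12 contribute at least 12 × 51 = 612, leaving at most 1066 − 612 = 454.
But each day is capped at 223, so the maximum is 223.
Achievable: one at 223 and the other 12 totalling 843, which fits since 12 × 51 ≤ 843 ≤ 12 × 223.

223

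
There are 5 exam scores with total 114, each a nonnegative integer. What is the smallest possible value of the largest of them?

23

Some value must be at least ⌈114/5⌉ = 23, since 5 × 22 = 110 < 114.
Equality holds with 4 values of 23 and 1 value of 22.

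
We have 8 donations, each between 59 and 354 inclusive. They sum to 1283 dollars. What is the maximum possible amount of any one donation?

Maximizing one value means minimizing the remaining 7.
The other 7 contribute at least 7 × 59 = 413, leaving at most 1283 − 413 = 870.
But each donation is capped at 354, so the maximum is 354.
Achievable: one at 354 and the other 7 totalling 929, which fits since 7 × 59 ≤ 929 ≤ 7 × 354.

354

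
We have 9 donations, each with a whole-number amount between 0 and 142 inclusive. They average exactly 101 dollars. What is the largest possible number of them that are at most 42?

The total is 9 × 101 = 909.
Suppose k of them are at most 42. Those contribute at most 42 each and the rest at most 142 each.
So the total is at most 42k + 142(9 − k) = 1278 − 100k. This must still be ≥ 909, so k ≤ 3.
k = 3 is achieved by 3 values at 42 and 6 at 142, total 978; lower one of the 142's by 69 (still > 42) to reach 909.

3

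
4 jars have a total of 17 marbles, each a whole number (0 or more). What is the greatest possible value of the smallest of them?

4

If every one of the 4 were at least 5, the total would be at least 4 × 5 = 20 > 17.
Taking 3 copies of 4 and 1 copy of 5 gives exactly 17, so 4 is attained.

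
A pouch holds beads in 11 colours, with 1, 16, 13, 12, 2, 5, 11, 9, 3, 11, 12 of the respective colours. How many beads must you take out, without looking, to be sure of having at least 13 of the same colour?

In the worst case you take as many as possible of each colour without reaching 13: 1 + 12 + 12 + 12 + 2 + 5 + 11 + 9 + 3 + 11 + 12 = 90.
The next one must give 13 of some colour, so 90 + 1 = 91.

91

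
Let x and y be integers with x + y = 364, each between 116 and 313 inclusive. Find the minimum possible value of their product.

28768

xy = x(364 − x) is concave in x, so over [116, 248] it is minimized at an endpoint.
The extreme feasible split is x = 116, y = 248, giving xy = 28768.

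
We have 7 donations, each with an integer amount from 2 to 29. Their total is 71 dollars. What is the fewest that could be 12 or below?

Each value above 12 is at least 13, contributing at least 13 − 2 = 11 above the floor 2.
The sum exceeds the floor total 14 by 57, so at most ⌊57/11⌋ = 5 exceed 12, and at least 2 are ≤ 12.
Exactly 2 works: 2 values at 2 and 5 at 13 total 69; raise one of the low values by 2 (still ≤ 12) to hit 71.

2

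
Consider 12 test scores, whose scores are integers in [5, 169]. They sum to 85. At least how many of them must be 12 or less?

If only k of them are at most 12, the other 12 − k are at least 13, so the total is at least (12 − k)·13 + k·5.
This is ≤ 85, so (12 − k)·13 + 5k ≤ 85, which gives k ≥ 9.
Exactly 9 works: 9 values at 5 and 3 at 13 total 84; raise one of the low values by 1 (still ≤ 12) to hit 85.

9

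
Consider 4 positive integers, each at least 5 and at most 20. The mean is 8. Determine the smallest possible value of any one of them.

Minimizing one value means maximizing the remaining 3.
The total is 4 × 8 = 32.
The other 3 can take up 3 × 20 = 60 ≥ 32 − 5, so one integer can sit at its floor of 5.
Achievable: one at 5 and the other 3 totalling 27, which fits since 3 × 5 ≤ 27 ≤ 3 × 20.

5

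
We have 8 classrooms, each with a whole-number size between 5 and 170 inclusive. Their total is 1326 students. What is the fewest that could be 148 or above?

If only k of them are at least 148, the other 8 − k are at most 147, so the total is at most k·170 + (8 − k)·147.
This must reach 1326, so k·170 + (8 − k)·147 ≥ 1326, giving k ≥ 7.
Exactly 7 works: 7 values at 170 and 1 at 147 total 1337; lower one of the high values by 11 (still ≥ 148) to hit 1326.

7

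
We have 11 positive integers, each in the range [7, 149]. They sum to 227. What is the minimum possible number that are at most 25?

4

Each value above 25 is at least 26, contributing at least 26 − 7 = 19 above the floor 7.
The sum exceeds the floor total 77 by 150, so at most ⌊150/19⌋ = 7 exceed 25, and at least 4 are ≤ 25.
Exactly 4 works: 4 values at 7 and 7 at 26 total 210; raise one of the low values by 17 (still ≤ 25) to hit 227.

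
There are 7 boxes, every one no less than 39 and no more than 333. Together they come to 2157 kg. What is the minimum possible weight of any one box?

159

To make one box as small as possible, make the other 6 as large as possible.
The other 6 contribute at most 6 × 333 = 1998, leaving at least 2157 − 1998 = 159.
Since 159 ≥ 39, this is achievable: one at 159 and 6 at 333.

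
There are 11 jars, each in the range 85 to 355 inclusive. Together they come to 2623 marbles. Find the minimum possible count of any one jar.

To make one jar as small as possible, make the other 10 as large as possible.
The other 10 can take up 10 × 355 = 3550 ≥ 2623 − 85, so one jar can sit at its floor of 85.
Achievable: one at 85 and the other 10 totalling 2538, which fits since 10 × 85 ≤ 2538 ≤ 10 × 355.

85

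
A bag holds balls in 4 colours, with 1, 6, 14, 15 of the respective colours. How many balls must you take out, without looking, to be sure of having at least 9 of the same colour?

24

In the worst case you take as many as possible of each colour without reaching 9: 1 + 6 + 8 + 8 = 23.
The next one must give 9 of some colour, so 23 + 1 = 24.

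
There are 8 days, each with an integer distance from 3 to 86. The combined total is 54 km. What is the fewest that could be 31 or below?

Each value above 31 is at least 32, contributing at least 32 − 3 = 29 above the floor 3.
The sum exceeds the floor total 24 by 30, so at most ⌊30/29⌋ = 1 exceed 31, and at least 7 are ≤ 31.
Exactly 7 works: 7 values at 3 and 1 at 32 total 53; raise one of the low values by 1 (still ≤ 31) to hit 54.

7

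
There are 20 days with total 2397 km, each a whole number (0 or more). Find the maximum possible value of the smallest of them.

119

The 20 values sum to 2397, so their minimum is at most ⌊2397/20⌋ = 119.
Achievable: 3 of them at 119 and 17 at 120 total 2397.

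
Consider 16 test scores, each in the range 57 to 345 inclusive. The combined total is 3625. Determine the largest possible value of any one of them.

345

Maximizing one value means minimizing the remaining 15.
The other 15 contribute at least 15 × 57 = 855, leaving at most 3625 − 855 = 2770.
But each score is capped at 345, so the maximum is 345.
Achievable: one at 345 and the other 15 totalling 3280, which fits since 15 × 57 ≤ 3280 ≤ 15 × 345.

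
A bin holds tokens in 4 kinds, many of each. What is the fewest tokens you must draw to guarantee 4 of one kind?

13

You could draw 3 of every kind without reaching 4 of any — 12 in all.
One more forces 4 of some kind, so 12 + 1 = 13.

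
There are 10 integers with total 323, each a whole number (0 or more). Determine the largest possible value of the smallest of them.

32

The average is 323/10 < 33, so some value is ≤ 32.
Equality holds with 7 values of 32 and 3 values of 33.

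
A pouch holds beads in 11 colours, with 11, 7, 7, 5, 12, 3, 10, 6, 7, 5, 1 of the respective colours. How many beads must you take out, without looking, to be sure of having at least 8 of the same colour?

63

In the worst case you take as many as possible of each colour without reaching 8: 7 + 7 + 7 + 5 + 7 + 3 + 7 + 6 + 7 + 5 + 1 = 62.
The next one must give 8 of some colour, so 62 + 1 = 63.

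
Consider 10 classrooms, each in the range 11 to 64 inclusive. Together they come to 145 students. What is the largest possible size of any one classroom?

To make one classroom as large as possible, make the other 9 as small as possible.
The other 9 contribute at least 9 × 11 = 99, leaving at most 145 − 99 = 46.
Since 46 ≤ 64, this is achievable: one at 46 and 9 at 11.

46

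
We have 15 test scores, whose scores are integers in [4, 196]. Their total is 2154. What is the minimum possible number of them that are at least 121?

Suppose at most 15 − j of them reach 121; then j values are ≤ 120 and the rest ≤ 196.
The total is then ≤ 120·j + 196·(15 − j) = 2940 − 76j. For this to be ≥ 2154 we need j ≤ 10, so at least 15 − 10 = 5 must reach 121.
Exactly 5 works: 5 values at 196 and 10 at 120 total 2180; lower one of the high values by 26 (still ≥ 121) to hit 2154.

5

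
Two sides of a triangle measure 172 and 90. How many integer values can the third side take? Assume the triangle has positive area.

179

The triangle inequality gives |172 − 90| < c < 172 + 90, i.e. 82 < c < 262.
So c can be any integer from 83 to 261: 179 values.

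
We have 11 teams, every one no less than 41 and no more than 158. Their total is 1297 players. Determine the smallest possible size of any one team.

41

To make one team as small as possible, make the other 10 as large as possible.
The other 10 can take up 10 × 158 = 1580 ≥ 1297 − 41, so one team can sit at its floor of 41.
Achievable: one at 41 and the other 10 totalling 1256, which fits since 10 × 41 ≤ 1256 ≤ 10 × 158.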